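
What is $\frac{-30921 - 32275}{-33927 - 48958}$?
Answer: $\frac{63196}{82885} \approx 0.76245$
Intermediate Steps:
$\frac{-30921 - 32275}{-33927 - 48958} = - \frac{63196}{-82885} = \left(-63196\right) \left(- \frac{1}{82885}\right) = \frac{63196}{82885}$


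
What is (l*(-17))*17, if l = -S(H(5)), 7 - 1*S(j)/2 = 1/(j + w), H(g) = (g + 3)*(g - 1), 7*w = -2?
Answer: 447083/111 ≈ 4027.8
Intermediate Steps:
w = -2/7 (w = (⅐)*(-2) = -2/7 ≈ -0.28571)
H(g) = (-1 + g)*(3 + g) (H(g) = (3 + g)*(-1 + g) = (-1 + g)*(3 + g))
S(j) = 14 - 2/(-2/7 + j) (S(j) = 14 - 2/(j - 2/7) = 14 - 2/(-2/7 + j))
l = -1547/111 (l = -14*(-3 + 7*(-3 + 5² + 2*5))/(-2 + 7*(-3 + 5² + 2*5)) = -14*(-3 + 7*(-3 + 25 + 10))/(-2 + 7*(-3 + 25 + 10)) = -14*(-3 + 7*32)/(-2 + 7*32) = -14*(-3 + 224)/(-2 + 224) = -14*221/222 = -1*1547/111 = -1547/111 ≈ -13.937)
(l*(-17))*17 = -1547/111*(-17)*17 = (26299/111)*17 = 447083/111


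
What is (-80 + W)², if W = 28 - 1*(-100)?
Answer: 2304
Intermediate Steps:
W = 128 (W = 28 + 100 = 128)
(-80 + W)² = (-80 + 128)² = 48² = 2304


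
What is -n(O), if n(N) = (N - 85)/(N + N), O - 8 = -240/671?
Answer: 51907/10256 ≈ 5.0611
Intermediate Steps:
O = 5128/671 (O = 8 - 240/671 = 5128/671 ≈ 7.6423)
n(N) = (-85 + N)/(2*N) (n(N) = (-85 + N)/((2*N)) = (-85 + N)*(1/(2*N)) = (-85 + N)/(2*N))
-n(O) = -(-85 + 5128/671)/(2*5128/671) = -671*(-51907)/(2*5128*671) = -1*(-51907/10256) = 51907/10256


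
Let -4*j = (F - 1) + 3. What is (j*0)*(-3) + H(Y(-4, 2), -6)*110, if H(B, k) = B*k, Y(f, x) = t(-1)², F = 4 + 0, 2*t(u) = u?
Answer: -165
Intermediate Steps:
t(u) = u/2
F = 4
j = -3/2 (j = -((4 - 1) + 3)/4 = -(3 + 3)/4 = -¼*6 = -3/2 ≈ -1.5000)
Y(f, x) = ¼ (Y(f, x) = ((½)*(-1))² = (-½)² = ¼)
(j*0)*(-3) + H(Y(-4, 2), -6)*110 = -3/2*0*(-3) + ((¼)*(-6))*110 = 0*(-3) - 3/2*110 = 0 - 165 = -165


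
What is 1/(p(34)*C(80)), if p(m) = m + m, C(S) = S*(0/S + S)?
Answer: 1/435200 ≈ 2.2978e-6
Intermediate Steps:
C(S) = S² (C(S) = S*(0 + S) = S*S = S²)
p(m) = 2*m
1/(p(34)*C(80)) = 1/((2*34)*80²) = 1/(68*6400) = 1/435200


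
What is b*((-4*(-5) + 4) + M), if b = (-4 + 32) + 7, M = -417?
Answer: -13755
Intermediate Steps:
b = 35 (b = 28 + 7 = 35)
b*((-4*(-5) + 4) + M) = 35*((-4*(-5) + 4) - 417) = 35*((20 + 4) - 417) = 35*(24 - 417) = 35*(-393) = -13755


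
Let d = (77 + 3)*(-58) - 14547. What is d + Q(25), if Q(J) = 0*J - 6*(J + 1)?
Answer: -19343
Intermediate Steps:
d = -19187 (d = 80*(-58) - 14547 = -4640 - 14547 = -19187)
Q(J) = -6 - 6*J (Q(J) = 0 - 6*(1 + J) = 0 + (-6 - 6*J) = -6 - 6*J)
d + Q(25) = -19187 + (-6 - 6*25) = -19187 + (-6 - 150) = -19187 - 156 = -19343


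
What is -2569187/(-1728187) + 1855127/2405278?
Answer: 9385615333735/4156770170986 ≈ 2.2579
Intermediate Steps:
-2569187/(-1728187) + 1855127/2405278 = -2569187*(-1/1728187) + 1855127*(1/2405278) = 2569187/1728187 + 1855127/2405278 = 9385615333735/4156770170986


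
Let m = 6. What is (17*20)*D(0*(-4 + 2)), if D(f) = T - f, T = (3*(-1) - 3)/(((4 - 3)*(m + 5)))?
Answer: -2040/11 ≈ -185.45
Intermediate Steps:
T = -6/11 (T = (3*(-1) - 3)/(((4 - 3)*(6 + 5))) = (-3 - 3)/((1*11)) = -6/11 ≈ -0.54545)
D(f) = -6/11 - f
(17*20)*D(0*(-4 + 2)) = (17*20)*(-6/11 - 0*(-4 + 2)) = 340*(-6/11 - 0*(-2)) = 340*(-6/11 - 1*0) = 340*(-6/11 + 0) = 340*(-6/11) = -2040/11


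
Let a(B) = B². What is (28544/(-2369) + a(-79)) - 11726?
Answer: -13022509/2369 ≈ -5497.0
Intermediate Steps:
(28544/(-2369) + a(-79)) - 11726 = (28544/(-2369) + (-79)²) - 11726 = (28544*(-1/2369) + 6241) - 11726 = (-28544/2369 + 6241) - 11726 = 14756385/2369 - 11726 = -13022509/2369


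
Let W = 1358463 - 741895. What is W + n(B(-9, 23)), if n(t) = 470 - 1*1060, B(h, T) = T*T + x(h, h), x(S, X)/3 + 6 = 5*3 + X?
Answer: 615978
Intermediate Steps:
x(S, X) = 27 + 3*X (x(S, X) = -18 + 3*(5*3 + X) = -18 + 3*(15 + X) = -18 + (45 + 3*X) = 27 + 3*X)
B(h, T) = 27 + T² + 3*h (B(h, T) = T*T + (27 + 3*h) = T² + (27 + 3*h) = 27 + T² + 3*h)
n(t) = -590 (n(t) = 470 - 1060 = -590)
W = 616568
W + n(B(-9, 23)) = 616568 - 590 = 615978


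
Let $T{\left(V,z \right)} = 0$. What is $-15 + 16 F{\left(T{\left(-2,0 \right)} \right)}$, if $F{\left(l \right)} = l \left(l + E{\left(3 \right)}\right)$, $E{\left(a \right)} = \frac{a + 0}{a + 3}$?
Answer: $-15$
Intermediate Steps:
$E{\left(a \right)} = \frac{a}{3 + a}$
$F{\left(l \right)} = l \left(\frac{1}{2} + l\right)$ ($F{\left(l \right)} = l \left(l + \frac{3}{3 + 3}\right) = l \left(l + \frac{3}{6}\right) = l \left(l + 3 \cdot \frac{1}{6}\right) = l \left(l + \frac{1}{2}\right) = l \left(\frac{1}{2} + l\right)$)
$-15 + 16 F{\left(T{\left(-2,0 \right)} \right)} = -15 + 16 \cdot 0 \left(\frac{1}{2} + 0\right) = -15 + 16 \cdot 0 \cdot \frac{1}{2} = -15 + 16 \cdot 0 = -15 + 0 = -15$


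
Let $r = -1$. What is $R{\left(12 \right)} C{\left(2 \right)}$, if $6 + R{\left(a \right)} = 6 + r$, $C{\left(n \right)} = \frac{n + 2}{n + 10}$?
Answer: $- \frac{1}{3} \approx -0.33333$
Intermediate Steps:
$C{\left(n \right)} = \frac{2 + n}{10 + n}$
$R{\left(a \right)} = -1$ ($R{\left(a \right)} = -6 + \left(6 - 1\right) = -6 + 5 = -1$)
$R{\left(12 \right)} C{\left(2 \right)} = - \frac{2 + 2}{10 + 2} = - \frac{4}{12} = \left(-1\right) \frac{1}{3} = - \frac{1}{3}$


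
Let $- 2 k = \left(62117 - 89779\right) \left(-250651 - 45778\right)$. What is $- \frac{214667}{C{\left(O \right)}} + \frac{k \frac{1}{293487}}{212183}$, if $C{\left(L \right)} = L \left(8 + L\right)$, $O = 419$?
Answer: $- \frac{14101474921153294}{11141440682824473} \approx -1.2657$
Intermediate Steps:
$k = -4099909499$ ($k = - \frac{\left(62117 - 89779\right) \left(-250651 - 45778\right)}{2} = - \frac{\left(-27662\right) \left(-296429\right)}{2} = \left(- \frac{1}{2}\right) 8199818998 = -4099909499$)
$- \frac{214667}{C{\left(O \right)}} + \frac{k \frac{1}{293487}}{212183} = - \frac{214667}{419 \left(8 + 419\right)} + \frac{\left(-4099909499\right) \frac{1}{293487}}{212183} = - \frac{214667}{419 \cdot 427} + \left(-4099909499\right) \frac{1}{293487} \cdot \frac{1}{212183} = - \frac{214667}{178913} - \frac{4099909499}{62272952121} = - \frac{14101474921153294}{11141440682824473}$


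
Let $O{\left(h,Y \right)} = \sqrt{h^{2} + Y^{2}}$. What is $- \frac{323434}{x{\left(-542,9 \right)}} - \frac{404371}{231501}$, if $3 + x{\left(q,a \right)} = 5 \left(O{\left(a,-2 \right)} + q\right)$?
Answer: $\frac{33360202219153}{283906807374} + \frac{808585 \sqrt{85}}{3679122} \approx 119.53$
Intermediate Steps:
$O{\left(h,Y \right)} = \sqrt{Y^{2} + h^{2}}$
$x{\left(q,a \right)} = -3 + 5 q + 5 \sqrt{4 + a^{2}}$ ($x{\left(q,a \right)} = -3 + 5 \left(\sqrt{\left(-2\right)^{2} + a^{2}} + q\right) = -3 + 5 \left(\sqrt{4 + a^{2}} + q\right) = -3 + 5 \left(q + \sqrt{4 + a^{2}}\right) = -3 + \left(5 q + 5 \sqrt{4 + a^{2}}\right) = -3 + 5 q + 5 \sqrt{4 + a^{2}}$)
$- \frac{323434}{x{\left(-542,9 \right)}} - \frac{404371}{231501} = - \frac{323434}{-3 + 5 \left(-542\right) + 5 \sqrt{4 + 9^{2}}} - \frac{404371}{231501} = - \frac{323434}{-3 - 2710 + 5 \sqrt{4 + 81}} - \frac{404371}{231501} = - \frac{323434}{-3 - 2710 + 5 \sqrt{85}} - \frac{404371}{231501} = - \frac{323434}{-2713 + 5 \sqrt{85}} - \frac{404371}{231501} = - \frac{404371}{231501} - \frac{323434}{-2713 + 5 \sqrt{85}}$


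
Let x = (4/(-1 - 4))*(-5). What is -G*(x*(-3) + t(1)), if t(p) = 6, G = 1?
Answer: 6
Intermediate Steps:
x = 4 (x = (4/(-5))*(-5) = (4*(-1/5))*(-5) = -4/5*(-5) = 4)
-G*(x*(-3) + t(1)) = -(4*(-3) + 6) = -(-12 + 6) = -(-6) = -1*(-6) = 6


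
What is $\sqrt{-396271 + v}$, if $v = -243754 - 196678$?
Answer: $3 i \sqrt{92967} \approx 914.71 i$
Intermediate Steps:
$v = -440432$ ($v = -243754 - 196678 = -440432$)
$\sqrt{-396271 + v} = \sqrt{-396271 - 440432} = \sqrt{-836703} = 3 i \sqrt{92967}$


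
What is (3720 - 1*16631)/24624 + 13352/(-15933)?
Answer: -178163537/130778064 ≈ -1.3623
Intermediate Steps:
(3720 - 1*16631)/24624 + 13352/(-15933) = (3720 - 16631)*(1/24624) + 13352*(-1/15933) = -12911*1/24624 - 13352/15933 = -12911/24624 - 13352/15933 = -178163537/130778064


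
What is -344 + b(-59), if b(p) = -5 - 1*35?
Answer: -384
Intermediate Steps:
b(p) = -40 (b(p) = -5 - 35 = -40)
-344 + b(-59) = -344 - 40 = -384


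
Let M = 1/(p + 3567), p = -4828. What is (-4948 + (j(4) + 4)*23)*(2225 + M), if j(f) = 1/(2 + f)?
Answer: -40841521406/3783 ≈ -1.0796e+7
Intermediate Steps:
M = -1/1261 (M = 1/(-4828 + 3567) = 1/(-1261) = -1/1261 ≈ -0.00079302)
(-4948 + (j(4) + 4)*23)*(2225 + M) = (-4948 + (1/(2 + 4) + 4)*23)*(2225 - 1/1261) = (-4948 + (1/6 + 4)*23)*(2805724/1261) = (-4948 + (⅙ + 4)*23)*(2805724/1261) = (-4948 + (25/6)*23)*(2805724/1261) = (-4948 + 575/6)*(2805724/1261) = -29113/6*2805724/1261 = -40841521406/3783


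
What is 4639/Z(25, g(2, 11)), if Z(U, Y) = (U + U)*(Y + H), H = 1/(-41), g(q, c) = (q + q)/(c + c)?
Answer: 2092189/3550 ≈ 589.35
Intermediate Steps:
g(q, c) = q/c (g(q, c) = (2*q)/((2*c)) = (2*q)*(1/(2*c)) = q/c)
H = -1/41 ≈ -0.024390
Z(U, Y) = 2*U*(-1/41 + Y) (Z(U, Y) = (U + U)*(Y - 1/41) = (2*U)*(-1/41 + Y) = 2*U*(-1/41 + Y))
4639/Z(25, g(2, 11)) = 4639/(((2/41)*25*(-1 + 41*(2/11)))) = 4639/(((2/41)*25*(-1 + 82/11))) = 4639/(((2/41)*25*(71/11))) = 4639/(3550/451) = 4639*(451/3550) = 2092189/3550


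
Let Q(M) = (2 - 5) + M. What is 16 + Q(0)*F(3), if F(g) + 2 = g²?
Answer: -5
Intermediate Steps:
Q(M) = -3 + M
F(g) = -2 + g²
16 + Q(0)*F(3) = 16 + (-3 + 0)*(-2 + 3²) = 16 - 3*(-2 + 9) = 16 - 3*7 = 16 - 21 = -5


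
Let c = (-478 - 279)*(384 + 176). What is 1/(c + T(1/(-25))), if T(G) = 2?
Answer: -1/423918 ≈ -2.3589e-6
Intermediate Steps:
c = -423920 (c = -757*560 = -423920)
1/(c + T(1/(-25))) = 1/(-423920 + 2) = 1/(-423918) = -1/423918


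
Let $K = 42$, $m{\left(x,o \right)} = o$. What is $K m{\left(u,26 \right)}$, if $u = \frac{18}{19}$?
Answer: $1092$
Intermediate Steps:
$u = \frac{18}{19}$ ($u = 18 \cdot \frac{1}{19} = \frac{18}{19} \approx 0.94737$)
$K m{\left(u,26 \right)} = 42 \cdot 26 = 1092$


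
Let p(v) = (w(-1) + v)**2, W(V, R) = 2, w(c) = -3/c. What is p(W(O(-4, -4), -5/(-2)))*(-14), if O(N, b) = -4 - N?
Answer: -350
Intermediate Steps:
p(v) = (3 + v)**2 (p(v) = (-3/(-1) + v)**2 = (-3*(-1) + v)**2 = (3 + v)**2)
p(W(O(-4, -4), -5/(-2)))*(-14) = (3 + 2)**2*(-14) = 5**2*(-14) = 25*(-14) = -350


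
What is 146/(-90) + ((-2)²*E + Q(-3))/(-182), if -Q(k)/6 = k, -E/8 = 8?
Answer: -184/585 ≈ -0.31453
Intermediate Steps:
E = -64 (E = -8*8 = -64)
Q(k) = -6*k
146/(-90) + ((-2)²*E + Q(-3))/(-182) = 146/(-90) + ((-2)²*(-64) - 6*(-3))/(-182) = 146*(-1/90) + (4*(-64) + 18)*(-1/182) = -73/45 + (-256 + 18)*(-1/182) = -73/45 - 238*(-1/182) = -73/45 + 17/13 = -184/585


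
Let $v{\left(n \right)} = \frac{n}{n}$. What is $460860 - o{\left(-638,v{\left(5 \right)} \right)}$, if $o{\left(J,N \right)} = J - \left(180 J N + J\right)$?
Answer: $346020$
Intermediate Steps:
$v{\left(n \right)} = 1$
$o{\left(J,N \right)} = - 180 J N$ ($o{\left(J,N \right)} = J - \left(180 J N + J\right) = J - \left(J + 180 J N\right) = - 180 J N$)
$460860 - o{\left(-638,v{\left(5 \right)} \right)} = 460860 - \left(-180\right) \left(-638\right) 1 = 460860 - 114840 = 346020$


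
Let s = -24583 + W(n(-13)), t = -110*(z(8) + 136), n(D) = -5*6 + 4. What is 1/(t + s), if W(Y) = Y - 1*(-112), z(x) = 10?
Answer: -1/40557 ≈ -2.4657e-5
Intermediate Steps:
n(D) = -26 (n(D) = -30 + 4 = -26)
W(Y) = 112 + Y (W(Y) = Y + 112 = 112 + Y)
t = -16060 (t = -110*(10 + 136) = -110*146 = -16060)
s = -24497 (s = -24583 + (112 - 26) = -24583 + 86 = -24497)
1/(t + s) = 1/(-16060 - 24497) = 1/(-40557) = -1/40557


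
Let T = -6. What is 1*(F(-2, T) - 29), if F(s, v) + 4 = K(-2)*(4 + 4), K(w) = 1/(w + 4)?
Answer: -29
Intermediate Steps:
K(w) = 1/(4 + w)
F(s, v) = 0 (F(s, v) = -4 + (4 + 4)/(4 - 2) = -4 + 8/2 = -4 + (½)*8 = -4 + 4 = 0)
1*(F(-2, T) - 29) = 1*(0 - 29) = 1*(-29) = -29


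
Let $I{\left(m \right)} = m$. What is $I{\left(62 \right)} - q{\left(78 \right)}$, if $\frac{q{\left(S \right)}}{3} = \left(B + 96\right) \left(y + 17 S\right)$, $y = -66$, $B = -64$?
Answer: $-120898$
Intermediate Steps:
$q{\left(S \right)} = -6336 + 1632 S$ ($q{\left(S \right)} = 3 \left(-64 + 96\right) \left(-66 + 17 S\right) = 3 \cdot 32 \left(-66 + 17 S\right) = 3 \left(-2112 + 544 S\right) = -6336 + 1632 S$)
$I{\left(62 \right)} - q{\left(78 \right)} = 62 - \left(-6336 + 1632 \cdot 78\right) = 62 - \left(-6336 + 127296\right) = 62 - 120960 = -120898$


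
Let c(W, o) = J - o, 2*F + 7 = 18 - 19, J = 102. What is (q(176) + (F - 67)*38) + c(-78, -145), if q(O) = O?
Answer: -2275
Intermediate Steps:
F = -4 (F = -7/2 + (18 - 19)/2 = -7/2 + (½)*(-1) = -7/2 - ½ = -4)
c(W, o) = 102 - o
(q(176) + (F - 67)*38) + c(-78, -145) = (176 + (-4 - 67)*38) + (102 - 1*(-145)) = (176 - 71*38) + (102 + 145) = (176 - 2698) + 247 = -2522 + 247 = -2275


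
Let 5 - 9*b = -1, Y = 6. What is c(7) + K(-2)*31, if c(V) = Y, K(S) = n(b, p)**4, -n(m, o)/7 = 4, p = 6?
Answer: 19054342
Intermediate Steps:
b = 2/3 (b = 5/9 - 1/9*(-1) = 5/9 + 1/9 = 2/3 ≈ 0.66667)
n(m, o) = -28 (n(m, o) = -7*4 = -28)
K(S) = 614656 (K(S) = (-28)**4 = 614656)
c(V) = 6
c(7) + K(-2)*31 = 6 + 614656*31 = 6 + 19054336 = 19054342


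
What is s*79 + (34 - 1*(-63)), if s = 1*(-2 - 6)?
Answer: -535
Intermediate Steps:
s = -8 (s = 1*(-8) = -8)
s*79 + (34 - 1*(-63)) = -8*79 + (34 - 1*(-63)) = -632 + (34 + 63) = -632 + 97 = -535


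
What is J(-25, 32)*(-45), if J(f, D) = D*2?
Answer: -2880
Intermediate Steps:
J(f, D) = 2*D
J(-25, 32)*(-45) = (2*32)*(-45) = 64*(-45) = -2880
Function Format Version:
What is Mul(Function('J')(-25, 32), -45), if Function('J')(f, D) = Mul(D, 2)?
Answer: -2880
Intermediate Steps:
Function('J')(f, D) = Mul(2, D)
Mul(Function('J')(-25, 32), -45) = Mul(Mul(2, 32), -45) = Mul(64, -45) = -2880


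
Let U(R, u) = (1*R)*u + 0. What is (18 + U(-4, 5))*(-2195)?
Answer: 4390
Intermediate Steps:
U(R, u) = R*u (U(R, u) = R*u + 0 = R*u)
(18 + U(-4, 5))*(-2195) = (18 - 4*5)*(-2195) = (18 - 20)*(-2195) = -2*(-2195) = 4390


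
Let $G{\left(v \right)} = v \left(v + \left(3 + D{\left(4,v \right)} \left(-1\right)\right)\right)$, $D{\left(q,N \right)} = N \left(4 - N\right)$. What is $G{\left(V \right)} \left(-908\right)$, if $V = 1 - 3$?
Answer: $23608$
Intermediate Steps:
$V = -2$ ($V = 1 - 3 = -2$)
$G{\left(v \right)} = v \left(3 + v - v \left(4 - v\right)\right)$ ($G{\left(v \right)} = v \left(v + \left(3 + v \left(4 - v\right) \left(-1\right)\right)\right) = v \left(v - \left(-3 + v \left(4 - v\right)\right)\right) = v \left(3 + v - v \left(4 - v\right)\right)$)
$G{\left(V \right)} \left(-908\right) = - 2 \left(3 - 2 - 2 \left(-4 - 2\right)\right) \left(-908\right) = - 2 \left(3 - 2 - -12\right) \left(-908\right) = - 2 \left(3 - 2 + 12\right) \left(-908\right) = \left(-2\right) 13 \left(-908\right) = \left(-26\right) \left(-908\right) = 23608$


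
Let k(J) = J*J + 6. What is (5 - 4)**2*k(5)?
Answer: 31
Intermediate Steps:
k(J) = 6 + J**2 (k(J) = J**2 + 6 = 6 + J**2)
(5 - 4)**2*k(5) = (5 - 4)**2*(6 + 5**2) = 1**2*(6 + 25) = 1*31 = 31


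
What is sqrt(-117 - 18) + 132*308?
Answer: 40656 + 3*I*sqrt(15) ≈ 40656.0 + 11.619*I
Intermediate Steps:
sqrt(-117 - 18) + 132*308 = sqrt(-135) + 40656 = 3*I*sqrt(15) + 40656 = 40656 + 3*I*sqrt(15)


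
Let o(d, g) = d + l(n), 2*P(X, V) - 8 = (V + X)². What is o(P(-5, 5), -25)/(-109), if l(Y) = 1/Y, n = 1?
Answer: -5/109 ≈ -0.045872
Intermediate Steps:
l(Y) = 1/Y
P(X, V) = 4 + (V + X)²/2
o(d, g) = 1 + d (o(d, g) = d + 1/1 = d + 1 = 1 + d)
o(P(-5, 5), -25)/(-109) = (1 + (4 + (5 - 5)²/2))/(-109) = (1 + (4 + (½)*0²))*(-1/109) = (1 + (4 + (½)*0))*(-1/109) = (1 + (4 + 0))*(-1/109) = (1 + 4)*(-1/109) = 5*(-1/109) = -5/109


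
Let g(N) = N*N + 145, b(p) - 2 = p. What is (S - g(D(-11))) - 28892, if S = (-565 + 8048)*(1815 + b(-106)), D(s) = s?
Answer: 12774255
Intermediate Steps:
b(p) = 2 + p
g(N) = 145 + N**2 (g(N) = N**2 + 145 = 145 + N**2)
S = 12803413 (S = (-565 + 8048)*(1815 + (2 - 106)) = 7483*(1815 - 104) = 7483*1711 = 12803413)
(S - g(D(-11))) - 28892 = (12803413 - (145 + (-11)**2)) - 28892 = (12803413 - (145 + 121)) - 28892 = (12803413 - 1*266) - 28892 = (12803413 - 266) - 28892 = 12803147 - 28892 = 12774255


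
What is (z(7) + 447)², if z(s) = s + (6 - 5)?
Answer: 207025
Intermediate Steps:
z(s) = 1 + s (z(s) = s + 1 = 1 + s)
(z(7) + 447)² = ((1 + 7) + 447)² = (8 + 447)² = 455² = 207025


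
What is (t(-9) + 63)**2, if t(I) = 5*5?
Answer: 7744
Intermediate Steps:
t(I) = 25
(t(-9) + 63)**2 = (25 + 63)**2 = 88**2 = 7744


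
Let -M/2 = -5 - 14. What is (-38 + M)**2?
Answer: 0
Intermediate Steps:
M = 38 (M = -2*(-5 - 14) = -2*(-19) = 38)
(-38 + M)**2 = (-38 + 38)**2 = 0**2 = 0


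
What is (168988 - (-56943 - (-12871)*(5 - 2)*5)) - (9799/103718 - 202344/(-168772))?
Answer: 143821660555129/4376173574 ≈ 32865.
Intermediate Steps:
(168988 - (-56943 - (-12871)*(5 - 2)*5)) - (9799/103718 - 202344/(-168772)) = (168988 - (-56943 - (-12871)*3*5)) - (9799*(1/103718) - 202344*(-1/168772)) = (168988 - (-56943 - (-12871)*15)) - (9799/103718 + 50586/42193) = (168988 - (-56943 - 1*(-193065))) - 1*5660127955/4376173574 = (168988 - (-56943 + 193065)) - 5660127955/4376173574 = (168988 - 1*136122) - 5660127955/4376173574 = (168988 - 136122) - 5660127955/4376173574 = 32866 - 5660127955/4376173574 = 143821660555129/4376173574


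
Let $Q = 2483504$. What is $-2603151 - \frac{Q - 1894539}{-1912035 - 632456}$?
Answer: $- \frac{6623693702176}{2544491} \approx -2.6032 \cdot 10^{6}$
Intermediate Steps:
$-2603151 - \frac{Q - 1894539}{-1912035 - 632456} = -2603151 - \frac{2483504 - 1894539}{-1912035 - 632456} = -2603151 - \frac{588965}{-2544491} = -2603151 - 588965 \left(- \frac{1}{2544491}\right) = -2603151 - - \frac{588965}{2544491} = -2603151 + \frac{588965}{2544491} = - \frac{6623693702176}{2544491}$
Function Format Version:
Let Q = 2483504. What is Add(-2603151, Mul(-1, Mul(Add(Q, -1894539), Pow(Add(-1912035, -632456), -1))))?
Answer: Rational(-6623693702176, 2544491) ≈ -2.6032e+6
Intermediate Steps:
Add(-2603151, Mul(-1, Mul(Add(Q, -1894539), Pow(Add(-1912035, -632456), -1)))) = Add(-2603151, Mul(-1, Mul(Add(2483504, -1894539), Pow(Add(-1912035, -632456), -1)))) = Add(-2603151, Mul(-1, Mul(588965, Pow(-2544491, -1)))) = Add(-2603151, Mul(-1, Mul(588965, Rational(-1, 2544491)))) = Add(-2603151, Mul(-1, Rational(-588965, 2544491))) = Add(-2603151, Rational(588965, 2544491)) = Rational(-6623693702176, 2544491)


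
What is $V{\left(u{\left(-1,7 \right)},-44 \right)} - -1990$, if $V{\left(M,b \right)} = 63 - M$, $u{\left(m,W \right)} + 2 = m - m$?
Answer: $2055$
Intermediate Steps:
$u{\left(m,W \right)} = -2$ ($u{\left(m,W \right)} = -2 + \left(m - m\right) = -2 + 0 = -2$)
$V{\left(u{\left(-1,7 \right)},-44 \right)} - -1990 = \left(63 - -2\right) - -1990 = \left(63 + 2\right) + 1990 = 65 + 1990 = 2055$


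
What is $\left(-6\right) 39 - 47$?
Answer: $-281$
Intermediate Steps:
$\left(-6\right) 39 - 47 = -234 - 47 = -281$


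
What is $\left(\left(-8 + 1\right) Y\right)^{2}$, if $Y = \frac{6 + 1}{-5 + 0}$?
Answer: $\frac{2401}{25} \approx 96.04$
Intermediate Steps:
$Y = - \frac{7}{5}$ ($Y = \frac{7}{-5} = 7 \left(- \frac{1}{5}\right) = - \frac{7}{5} \approx -1.4$)
$\left(\left(-8 + 1\right) Y\right)^{2} = \left(\left(-8 + 1\right) \left(- \frac{7}{5}\right)\right)^{2} = \left(\left(-7\right) \left(- \frac{7}{5}\right)\right)^{2} = \left(\frac{49}{5}\right)^{2} = \frac{2401}{25}$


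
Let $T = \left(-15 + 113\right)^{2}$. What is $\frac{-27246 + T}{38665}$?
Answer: $- \frac{17642}{38665} \approx -0.45628$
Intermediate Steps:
$T = 9604$ ($T = 98^{2} = 9604$)
$\frac{-27246 + T}{38665} = \frac{-27246 + 9604}{38665} = \left(-17642\right) \frac{1}{38665} = - \frac{17642}{38665}$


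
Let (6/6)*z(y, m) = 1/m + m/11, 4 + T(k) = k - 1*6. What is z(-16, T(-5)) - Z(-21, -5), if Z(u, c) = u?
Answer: 3229/165 ≈ 19.570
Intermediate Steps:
T(k) = -10 + k (T(k) = -4 + (k - 1*6) = -4 + (k - 6) = -4 + (-6 + k) = -10 + k)
z(y, m) = 1/m + m/11
z(-16, T(-5)) - Z(-21, -5) = (1/(-10 - 5) + (-10 - 5)/11) - 1*(-21) = (1/(-15) + (1/11)*(-15)) + 21 = (-1/15 - 15/11) + 21 = -236/165 + 21 = 3229/165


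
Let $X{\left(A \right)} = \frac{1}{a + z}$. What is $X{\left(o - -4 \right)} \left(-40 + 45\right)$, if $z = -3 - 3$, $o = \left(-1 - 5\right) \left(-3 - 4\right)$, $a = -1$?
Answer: $- \frac{5}{7} \approx -0.71429$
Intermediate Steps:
$o = 42$ ($o = \left(-6\right) \left(-7\right) = 42$)
$z = -6$ ($z = -3 - 3 = -6$)
$X{\left(A \right)} = - \frac{1}{7}$ ($X{\left(A \right)} = \frac{1}{-1 - 6} = \frac{1}{-7} = - \frac{1}{7}$)
$X{\left(o - -4 \right)} \left(-40 + 45\right) = - \frac{-40 + 45}{7} = \left(- \frac{1}{7}\right) 5 = - \frac{5}{7}$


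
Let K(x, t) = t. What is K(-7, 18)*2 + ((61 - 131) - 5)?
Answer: -39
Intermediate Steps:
K(-7, 18)*2 + ((61 - 131) - 5) = 18*2 + ((61 - 131) - 5) = 36 + (-70 - 5) = 36 - 75 = -39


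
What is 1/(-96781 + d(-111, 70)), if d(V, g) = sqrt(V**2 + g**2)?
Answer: -5693/550973220 - sqrt(17221)/9366544740 ≈ -1.0347e-5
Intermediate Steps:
1/(-96781 + d(-111, 70)) = 1/(-96781 + sqrt((-111)**2 + 70**2)) = 1/(-96781 + sqrt(12321 + 4900)) = 1/(-96781 + sqrt(17221))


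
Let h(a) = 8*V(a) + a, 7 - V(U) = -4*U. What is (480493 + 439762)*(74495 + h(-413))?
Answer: 56063775110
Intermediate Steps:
V(U) = 7 + 4*U (V(U) = 7 - (-4)*U = 7 + 4*U)
h(a) = 56 + 33*a (h(a) = 8*(7 + 4*a) + a = (56 + 32*a) + a = 56 + 33*a)
(480493 + 439762)*(74495 + h(-413)) = (480493 + 439762)*(74495 + (56 + 33*(-413))) = 920255*(74495 + (56 - 13629)) = 920255*(74495 - 13573) = 920255*60922 = 56063775110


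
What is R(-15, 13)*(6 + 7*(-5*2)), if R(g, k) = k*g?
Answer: 12480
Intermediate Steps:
R(g, k) = g*k
R(-15, 13)*(6 + 7*(-5*2)) = (-15*13)*(6 + 7*(-5*2)) = -195*(6 + 7*(-10)) = -195*(6 - 70) = -195*(-64) = 12480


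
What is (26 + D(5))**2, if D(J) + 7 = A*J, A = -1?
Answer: 196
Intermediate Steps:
D(J) = -7 - J
(26 + D(5))**2 = (26 + (-7 - 1*5))**2 = (26 + (-7 - 5))**2 = (26 - 12)**2 = 14**2 = 196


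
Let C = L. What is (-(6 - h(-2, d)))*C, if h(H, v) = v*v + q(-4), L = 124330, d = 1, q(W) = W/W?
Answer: -497320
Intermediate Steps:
q(W) = 1
h(H, v) = 1 + v² (h(H, v) = v*v + 1 = v² + 1 = 1 + v²)
C = 124330
(-(6 - h(-2, d)))*C = -(6 - (1 + 1²))*124330 = -(6 - (1 + 1))*124330 = -(6 - 1*2)*124330 = -(6 - 2)*124330 = -1*4*124330 = -4*124330 = -497320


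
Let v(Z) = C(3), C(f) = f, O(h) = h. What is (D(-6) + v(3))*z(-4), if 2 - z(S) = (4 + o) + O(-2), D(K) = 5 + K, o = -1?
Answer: 2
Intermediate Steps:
v(Z) = 3
z(S) = 1 (z(S) = 2 - ((4 - 1) - 2) = 2 - (3 - 2) = 2 - 1*1 = 2 - 1 = 1)
(D(-6) + v(3))*z(-4) = ((5 - 6) + 3)*1 = (-1 + 3)*1 = 2*1 = 2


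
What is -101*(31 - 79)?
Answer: 4848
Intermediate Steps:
-101*(31 - 79) = -101*(-48) = 4848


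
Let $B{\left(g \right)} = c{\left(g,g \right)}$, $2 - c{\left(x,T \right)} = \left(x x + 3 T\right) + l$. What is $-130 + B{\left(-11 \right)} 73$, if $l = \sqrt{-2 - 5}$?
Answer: $-6408 - 73 i \sqrt{7} \approx -6408.0 - 193.14 i$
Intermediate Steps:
$l = i \sqrt{7}$ ($l = \sqrt{-7} = i \sqrt{7} \approx 2.6458 i$)
$c{\left(x,T \right)} = 2 - x^{2} - 3 T - i \sqrt{7}$ ($c{\left(x,T \right)} = 2 - \left(\left(x x + 3 T\right) + i \sqrt{7}\right) = 2 - \left(\left(x^{2} + 3 T\right) + i \sqrt{7}\right) = 2 - \left(x^{2} + 3 T + i \sqrt{7}\right) = 2 - x^{2} - 3 T - i \sqrt{7}$)
$B{\left(g \right)} = 2 - g^{2} - 3 g - i \sqrt{7}$
$-130 + B{\left(-11 \right)} 73 = -130 + \left(2 - \left(-11\right)^{2} - -33 - i \sqrt{7}\right) 73 = -130 + \left(2 - 121 + 33 - i \sqrt{7}\right) 73 = -130 + \left(-86 - i \sqrt{7}\right) 73 = -130 - \left(6278 + 73 i \sqrt{7}\right) = -6408 - 73 i \sqrt{7}$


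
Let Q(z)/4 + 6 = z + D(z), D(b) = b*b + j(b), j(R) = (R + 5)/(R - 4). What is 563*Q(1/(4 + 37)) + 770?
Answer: -4255765106/274003 ≈ -15532.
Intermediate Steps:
j(R) = (5 + R)/(-4 + R)
D(b) = b² + (5 + b)/(-4 + b) (D(b) = b*b + (5 + b)/(-4 + b) = b² + (5 + b)/(-4 + b))
Q(z) = -24 + 4*z + 4*(5 + z + z²*(-4 + z))/(-4 + z) (Q(z) = -24 + 4*(z + (5 + z + z²*(-4 + z))/(-4 + z)) = -24 + (4*z + 4*(5 + z + z²*(-4 + z))/(-4 + z)) = -24 + 4*z + 4*(5 + z + z²*(-4 + z))/(-4 + z))
563*Q(1/(4 + 37)) + 770 = 563*(4*(29 + (1/(4 + 37))³ - 9/(4 + 37) - 3/(4 + 37)²)/(-4 + 1/(4 + 37))) + 770 = 563*(4*(29 + (1/41)³ - 9/41 - 3*(1/41)²)/(-4 + 1/41)) + 770 = 563*(4*(29 + (1/41)³ - 9*1/41 - 3*(1/41)²)/(-4 + 1/41)) + 770 = 563*(4*(29 + 1/68921 - 9/41 - 3*1/1681)/(-163/41)) + 770 = 563*(4*(-41/163)*(29 + 1/68921 - 9/41 - 3/1681)) + 770 = 563*(4*(-41/163)*(1983458/68921)) + 770 = 563*(-7933832/274003) + 770 = -4466747416/274003 + 770 = -4255765106/274003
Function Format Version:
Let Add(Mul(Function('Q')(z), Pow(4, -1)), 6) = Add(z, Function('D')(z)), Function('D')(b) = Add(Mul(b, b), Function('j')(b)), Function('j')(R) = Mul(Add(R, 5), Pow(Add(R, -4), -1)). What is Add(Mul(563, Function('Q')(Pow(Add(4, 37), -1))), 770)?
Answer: Rational(-4255765106, 274003) ≈ -15532.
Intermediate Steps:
Function('j')(R) = Mul(Pow(Add(-4, R), -1), Add(5, R)) (Function('j')(R) = Mul(Add(5, R), Pow(Add(-4, R), -1)) = Mul(Pow(Add(-4, R), -1), Add(5, R)))
Function('D')(b) = Add(Pow(b, 2), Mul(Pow(Add(-4, b), -1), Add(5, b))) (Function('D')(b) = Add(Mul(b, b), Mul(Pow(Add(-4, b), -1), Add(5, b))) = Add(Pow(b, 2), Mul(Pow(Add(-4, b), -1), Add(5, b))))
Function('Q')(z) = Add(-24, Mul(4, z), Mul(4, Pow(Add(-4, z), -1), Add(5, z, Mul(Pow(z, 2), Add(-4, z))))) (Function('Q')(z) = Add(-24, Mul(4, Add(z, Mul(Pow(Add(-4, z), -1), Add(5, z, Mul(Pow(z, 2), Add(-4, z))))))) = Add(-24, Add(Mul(4, z), Mul(4, Pow(Add(-4, z), -1), Add(5, z, Mul(Pow(z, 2), Add(-4, z)))))) = Add(-24, Mul(4, z), Mul(4, Pow(Add(-4, z), -1), Add(5, z, Mul(Pow(z, 2), Add(-4, z))))))
Add(Mul(563, Function('Q')(Pow(Add(4, 37), -1))), 770) = Add(Mul(563, Mul(4, Pow(Add(-4, Pow(Add(4, 37), -1)), -1), Add(29, Pow(Pow(Add(4, 37), -1), 3), Mul(-9, Pow(Add(4, 37), -1)), Mul(-3, Pow(Pow(Add(4, 37), -1), 2))))), 770) = Add(Mul(563, Mul(4, Pow(Add(-4, Pow(41, -1)), -1), Add(29, Pow(Pow(41, -1), 3), Mul(-9, Pow(41, -1)), Mul(-3, Pow(Pow(41, -1), 2))))), 770) = Add(Mul(563, Mul(4, Pow(Add(-4, Rational(1, 41)), -1), Add(29, Pow(Rational(1, 41), 3), Mul(-9, Rational(1, 41)), Mul(-3, Pow(Rational(1, 41), 2))))), 770) = Add(Mul(563, Mul(4, Pow(Rational(-163, 41), -1), Add(29, Rational(1, 68921), Rational(-9, 41), Mul(-3, Rational(1, 1681))))), 770) = Add(Mul(563, Mul(4, Rational(-41, 163), Add(29, Rational(1, 68921), Rational(-9, 41), Rational(-3, 1681)))), 770) = Add(Mul(563, Mul(4, Rational(-41, 163), Rational(1983458, 68921))), 770) = Add(Mul(563, Rational(-7933832, 274003)), 770) = Add(Rational(-4466747416, 274003), 770) = Rational(-4255765106, 274003)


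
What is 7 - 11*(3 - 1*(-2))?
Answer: -48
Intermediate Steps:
7 - 11*(3 - 1*(-2)) = 7 - 11*(3 + 2) = 7 - 11*5 = 7 - 55 = -48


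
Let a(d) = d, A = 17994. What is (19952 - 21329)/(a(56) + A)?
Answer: -1377/18050 ≈ -0.076288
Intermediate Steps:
(19952 - 21329)/(a(56) + A) = (19952 - 21329)/(56 + 17994) = -1377/18050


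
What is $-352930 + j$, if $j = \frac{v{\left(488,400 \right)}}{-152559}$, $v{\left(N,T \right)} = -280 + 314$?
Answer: $- \frac{53842647904}{152559} \approx -3.5293 \cdot 10^{5}$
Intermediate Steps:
$v{\left(N,T \right)} = 34$
$j = - \frac{34}{152559}$ ($j = \frac{34}{-152559} = 34 \left(- \frac{1}{152559}\right) = - \frac{34}{152559} \approx -0.00022286$)
$-352930 + j = -352930 - \frac{34}{152559} = - \frac{53842647904}{152559}$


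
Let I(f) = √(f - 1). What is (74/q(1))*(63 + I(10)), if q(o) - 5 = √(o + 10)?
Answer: 12210/7 - 2442*√11/7 ≈ 587.26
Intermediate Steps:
I(f) = √(-1 + f)
q(o) = 5 + √(10 + o) (q(o) = 5 + √(o + 10) = 5 + √(10 + o))
(74/q(1))*(63 + I(10)) = (74/(5 + √(10 + 1)))*(63 + √(-1 + 10)) = (74/(5 + √11))*(63 + √9) = (74/(5 + √11))*(63 + 3) = (74/(5 + √11))*66 = 4884/(5 + √11)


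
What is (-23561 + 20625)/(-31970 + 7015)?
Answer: 2936/24955 ≈ 0.11765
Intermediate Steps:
(-23561 + 20625)/(-31970 + 7015) = -2936/(-24955) = -2936*(-1/24955) = 2936/24955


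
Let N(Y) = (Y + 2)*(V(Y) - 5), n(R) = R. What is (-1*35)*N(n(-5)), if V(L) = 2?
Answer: -315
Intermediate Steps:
N(Y) = -6 - 3*Y (N(Y) = (Y + 2)*(2 - 5) = (2 + Y)*(-3) = -6 - 3*Y)
(-1*35)*N(n(-5)) = (-1*35)*(-6 - 3*(-5)) = -35*(-6 + 15) = -35*9 = -315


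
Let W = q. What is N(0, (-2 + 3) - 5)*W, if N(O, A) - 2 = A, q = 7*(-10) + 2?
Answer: 136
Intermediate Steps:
q = -68 (q = -70 + 2 = -68)
N(O, A) = 2 + A
W = -68
N(0, (-2 + 3) - 5)*W = (2 + ((-2 + 3) - 5))*(-68) = (2 + (1 - 5))*(-68) = (2 - 4)*(-68) = -2*(-68) = 136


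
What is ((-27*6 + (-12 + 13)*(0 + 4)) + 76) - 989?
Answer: -1071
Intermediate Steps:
((-27*6 + (-12 + 13)*(0 + 4)) + 76) - 989 = ((-162 + 1*4) + 76) - 989 = ((-162 + 4) + 76) - 989 = (-158 + 76) - 989 = -82 - 989 = -1071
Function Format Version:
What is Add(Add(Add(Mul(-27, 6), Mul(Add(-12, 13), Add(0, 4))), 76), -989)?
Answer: -1071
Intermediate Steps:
Add(Add(Add(Mul(-27, 6), Mul(Add(-12, 13), Add(0, 4))), 76), -989) = Add(Add(Add(-162, Mul(1, 4)), 76), -989) = Add(Add(Add(-162, 4), 76), -989) = Add(Add(-158, 76), -989) = Add(-82, -989) = -1071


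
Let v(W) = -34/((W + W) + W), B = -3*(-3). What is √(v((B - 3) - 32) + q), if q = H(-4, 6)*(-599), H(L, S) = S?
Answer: I*√5465811/39 ≈ 59.946*I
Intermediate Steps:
B = 9
v(W) = -34/(3*W) (v(W) = -34/(2*W + W) = -34*1/(3*W) = -34/(3*W))
q = -3594 (q = 6*(-599) = -3594)
√(v((B - 3) - 32) + q) = √(-34/(3*((9 - 3) - 32)) - 3594) = √(-34/(3*(6 - 32)) - 3594) = √(-34/3/(-26) - 3594) = √(-34/3*(-1/26) - 3594) = √(17/39 - 3594) = √(-140149/39) = I*√5465811/39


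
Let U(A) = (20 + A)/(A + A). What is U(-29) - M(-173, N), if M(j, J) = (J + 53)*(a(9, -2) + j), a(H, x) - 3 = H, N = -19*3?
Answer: -37343/58 ≈ -643.84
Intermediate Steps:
N = -57
a(H, x) = 3 + H
M(j, J) = (12 + j)*(53 + J) (M(j, J) = (J + 53)*((3 + 9) + j) = (53 + J)*(12 + j) = (12 + j)*(53 + J))
U(A) = (20 + A)/(2*A) (U(A) = (20 + A)/((2*A)) = (20 + A)*(1/(2*A)) = (20 + A)/(2*A))
U(-29) - M(-173, N) = (1/2)*(20 - 29)/(-29) - (636 + 12*(-57) + 53*(-173) - 57*(-173)) = (1/2)*(-1/29)*(-9) - (636 - 684 - 9169 + 9861) = 9/58 - 1*644 = 9/58 - 644 = -37343/58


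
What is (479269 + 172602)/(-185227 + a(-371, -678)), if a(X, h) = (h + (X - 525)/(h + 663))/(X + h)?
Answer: -932471835/264957961 ≈ -3.5193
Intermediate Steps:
a(X, h) = (h + (-525 + X)/(663 + h))/(X + h)
(479269 + 172602)/(-185227 + a(-371, -678)) = (479269 + 172602)/(-185227 + (-525 - 371 + (-678)² + 663*(-678))/((-678)² + 663*(-371) + 663*(-678) - 371*(-678))) = 651871/(-185227 + (-525 - 371 + 459684 - 449514)/(459684 - 245973 - 449514 + 251538)) = 651871/(-185227 + 9274/15735) = 651871/(-2914537571/15735) = 651871*(-15735/2914537571) = -932471835/264957961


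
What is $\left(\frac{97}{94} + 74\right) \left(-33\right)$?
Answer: $- \frac{232749}{94} \approx -2476.1$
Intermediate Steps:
$\left(\frac{97}{94} + 74\right) \left(-33\right) = \frac{7053}{94} \left(-33\right) = - \frac{232749}{94}$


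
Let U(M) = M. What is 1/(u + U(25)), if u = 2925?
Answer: 1/2950 ≈ 0.00033898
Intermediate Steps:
1/(u + U(25)) = 1/(2925 + 25) = 1/2950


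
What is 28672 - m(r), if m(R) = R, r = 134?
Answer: 28538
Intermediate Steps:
28672 - m(r) = 28672 - 1*134 = 28672 - 134 = 28538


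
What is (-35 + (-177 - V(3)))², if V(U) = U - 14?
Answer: 40401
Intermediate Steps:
V(U) = -14 + U
(-35 + (-177 - V(3)))² = (-35 + (-177 - (-14 + 3)))² = (-35 + (-177 - 1*(-11)))² = (-35 + (-177 + 11))² = (-35 - 166)² = (-201)² = 40401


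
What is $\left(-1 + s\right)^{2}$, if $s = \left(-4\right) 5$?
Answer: $441$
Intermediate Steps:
$s = -20$
$\left(-1 + s\right)^{2} = \left(-1 - 20\right)^{2} = \left(-21\right)^{2} = 441$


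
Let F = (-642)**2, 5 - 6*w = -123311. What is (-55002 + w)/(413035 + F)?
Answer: -103348/2475597 ≈ -0.041747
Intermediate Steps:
w = 61658/3 (w = 5/6 - 1/6*(-123311) = 5/6 + 123311/6 = 61658/3 ≈ 20553.)
F = 412164
(-55002 + w)/(413035 + F) = (-55002 + 61658/3)/(413035 + 412164) = -103348/3/825199 = -103348/3*1/825199 = -103348/2475597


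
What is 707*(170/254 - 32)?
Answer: -2813153/127 ≈ -22151.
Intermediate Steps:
707*(170/254 - 32) = 707*(170*(1/254) - 32) = 707*(85/127 - 32) = 707*(-3979/127) = -2813153/127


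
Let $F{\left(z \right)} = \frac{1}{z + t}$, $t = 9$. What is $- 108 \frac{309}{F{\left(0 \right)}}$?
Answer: $-300348$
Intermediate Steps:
$F{\left(z \right)} = \frac{1}{9 + z}$ ($F{\left(z \right)} = \frac{1}{z + 9} = \frac{1}{9 + z}$)
$- 108 \frac{309}{F{\left(0 \right)}} = - 108 \frac{309}{\frac{1}{9 + 0}} = - 108 \frac{309}{\frac{1}{9}} = - 108 \cdot 309 \frac{1}{\frac{1}{9}} = - 108 \cdot 309 \cdot 9 = \left(-108\right) 2781 = -300348$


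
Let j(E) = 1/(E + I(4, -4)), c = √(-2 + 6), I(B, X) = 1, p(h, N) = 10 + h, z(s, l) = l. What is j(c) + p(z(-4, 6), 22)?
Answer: 49/3 ≈ 16.333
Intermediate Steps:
c = 2 (c = √4 = 2)
j(E) = 1/(1 + E) (j(E) = 1/(E + 1) = 1/(1 + E))
j(c) + p(z(-4, 6), 22) = 1/(1 + 2) + (10 + 6) = 1/3 + 16 = ⅓ + 16 = 49/3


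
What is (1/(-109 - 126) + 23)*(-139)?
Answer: -751156/235 ≈ -3196.4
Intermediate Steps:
(1/(-109 - 126) + 23)*(-139) = (1/(-235) + 23)*(-139) = (-1/235 + 23)*(-139) = (5404/235)*(-139) = -751156/235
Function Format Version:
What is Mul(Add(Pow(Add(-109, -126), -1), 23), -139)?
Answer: Rational(-751156, 235) ≈ -3196.4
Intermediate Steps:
Mul(Add(Pow(Add(-109, -126), -1), 23), -139) = Mul(Add(Pow(-235, -1), 23), -139) = Mul(Add(Rational(-1, 235), 23), -139) = Mul(Rational(5404, 235), -139) = Rational(-751156, 235)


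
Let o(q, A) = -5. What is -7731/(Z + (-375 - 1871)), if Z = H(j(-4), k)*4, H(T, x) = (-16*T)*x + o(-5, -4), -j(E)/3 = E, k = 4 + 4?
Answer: 7731/8410 ≈ 0.91926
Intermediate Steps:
k = 8
j(E) = -3*E
H(T, x) = -5 - 16*T*x (H(T, x) = (-16*T)*x - 5 = -16*T*x - 5 = -5 - 16*T*x)
Z = -6164 (Z = (-5 - 16*(-3*(-4))*8)*4 = (-5 - 16*12*8)*4 = (-5 - 1536)*4 = -1541*4 = -6164)
-7731/(Z + (-375 - 1871)) = -7731/(-6164 + (-375 - 1871)) = -7731/(-6164 - 2246) = -7731/(-8410) = -7731*(-1/8410) = 7731/8410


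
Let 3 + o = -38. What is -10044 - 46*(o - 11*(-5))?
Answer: -10688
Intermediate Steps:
o = -41 (o = -3 - 38 = -41)
-10044 - 46*(o - 11*(-5)) = -10044 - 46*(-41 - 11*(-5)) = -10044 - 46*(-41 + 55) = -10044 - 46*14 = -10044 - 1*644 = -10044 - 644 = -10688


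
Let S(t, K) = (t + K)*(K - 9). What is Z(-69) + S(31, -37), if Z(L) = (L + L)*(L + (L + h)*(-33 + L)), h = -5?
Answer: -1031826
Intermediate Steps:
S(t, K) = (-9 + K)*(K + t) (S(t, K) = (K + t)*(-9 + K) = (-9 + K)*(K + t))
Z(L) = 2*L*(L + (-33 + L)*(-5 + L)) (Z(L) = (L + L)*(L + (L - 5)*(-33 + L)) = (2*L)*(L + (-5 + L)*(-33 + L)) = (2*L)*(L + (-33 + L)*(-5 + L)) = 2*L*(L + (-33 + L)*(-5 + L)))
Z(-69) + S(31, -37) = 2*(-69)*(165 + (-69)**2 - 37*(-69)) + ((-37)**2 - 9*(-37) - 9*31 - 37*31) = 2*(-69)*(165 + 4761 + 2553) + (1369 + 333 - 279 - 1147) = 2*(-69)*7479 + 276 = -1032102 + 276 = -1031826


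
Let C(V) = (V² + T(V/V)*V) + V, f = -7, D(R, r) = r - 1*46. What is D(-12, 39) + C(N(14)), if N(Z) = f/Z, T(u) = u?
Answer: -31/4 ≈ -7.7500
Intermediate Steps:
D(R, r) = -46 + r (D(R, r) = r - 46 = -46 + r)
N(Z) = -7/Z
C(V) = V² + 2*V (C(V) = (V² + (V/V)*V) + V = (V² + 1*V) + V = (V² + V) + V = (V + V²) + V = V² + 2*V)
D(-12, 39) + C(N(14)) = (-46 + 39) + (-7/14)*(2 - 7/14) = -7 + (-7*1/14)*(2 - 7*1/14) = -7 - (2 - ½)/2 = -7 - ½*3/2 = -7 - ¾ = -31/4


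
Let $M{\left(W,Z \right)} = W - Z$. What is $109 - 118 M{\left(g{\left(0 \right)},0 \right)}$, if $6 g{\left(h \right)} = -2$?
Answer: $\frac{445}{3} \approx 148.33$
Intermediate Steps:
$g{\left(h \right)} = - \frac{1}{3}$ ($g{\left(h \right)} = \frac{1}{6} \left(-2\right) = - \frac{1}{3}$)
$109 - 118 M{\left(g{\left(0 \right)},0 \right)} = 109 - 118 \left(- \frac{1}{3} - 0\right) = 109 - 118 \left(- \frac{1}{3} + 0\right) = 109 - - \frac{118}{3} = 109 + \frac{118}{3} = \frac{445}{3}$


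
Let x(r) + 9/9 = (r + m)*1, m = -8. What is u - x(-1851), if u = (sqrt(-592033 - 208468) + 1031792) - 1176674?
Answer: -143022 + I*sqrt(800501) ≈ -1.4302e+5 + 894.71*I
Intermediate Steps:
x(r) = -9 + r (x(r) = -1 + (r - 8)*1 = -1 + (-8 + r)*1 = -1 + (-8 + r) = -9 + r)
u = -144882 + I*sqrt(800501) (u = (sqrt(-800501) + 1031792) - 1176674 = (I*sqrt(800501) + 1031792) - 1176674 = (1031792 + I*sqrt(800501)) - 1176674 = -144882 + I*sqrt(800501) ≈ -1.4488e+5 + 894.71*I)
u - x(-1851) = (-144882 + I*sqrt(800501)) - (-9 - 1851) = (-144882 + I*sqrt(800501)) - 1*(-1860) = (-144882 + I*sqrt(800501)) + 1860 = -143022 + I*sqrt(800501)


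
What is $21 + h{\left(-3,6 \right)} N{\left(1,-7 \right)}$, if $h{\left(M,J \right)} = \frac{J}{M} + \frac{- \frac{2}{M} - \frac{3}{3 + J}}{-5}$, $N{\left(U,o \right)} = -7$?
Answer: $\frac{532}{15} \approx 35.467$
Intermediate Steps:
$h{\left(M,J \right)} = \frac{2}{5 M} + \frac{3}{5 \left(3 + J\right)} + \frac{J}{M}$ ($h{\left(M,J \right)} = \frac{J}{M} + \left(- \frac{3}{3 + J} - \frac{2}{M}\right) \left(- \frac{1}{5}\right) = \frac{J}{M} + \left(\frac{2}{5 M} + \frac{3}{5 \left(3 + J\right)}\right) = \frac{2}{5 M} + \frac{3}{5 \left(3 + J\right)} + \frac{J}{M}$)
$21 + h{\left(-3,6 \right)} N{\left(1,-7 \right)} = 21 + \frac{6 + 3 \left(-3\right) + 5 \cdot 6^{2} + 17 \cdot 6}{5 \left(-3\right) \left(3 + 6\right)} \left(-7\right) = 21 + \frac{1}{5} \left(- \frac{1}{3}\right) \frac{1}{9} \left(6 - 9 + 5 \cdot 36 + 102\right) \left(-7\right) = 21 + \frac{1}{5} \left(- \frac{1}{3}\right) \frac{1}{9} \left(6 - 9 + 180 + 102\right) \left(-7\right) = 21 + \frac{1}{5} \left(- \frac{1}{3}\right) \frac{1}{9} \cdot 279 \left(-7\right) = 21 - - \frac{217}{15} = 21 + \frac{217}{15} = \frac{532}{15}$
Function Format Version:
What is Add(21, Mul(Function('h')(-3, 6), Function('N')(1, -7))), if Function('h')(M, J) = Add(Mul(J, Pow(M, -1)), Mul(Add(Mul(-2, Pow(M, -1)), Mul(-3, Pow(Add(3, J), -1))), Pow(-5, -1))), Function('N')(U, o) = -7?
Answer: Rational(532, 15) ≈ 35.467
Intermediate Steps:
Function('h')(M, J) = Add(Mul(Rational(2, 5), Pow(M, -1)), Mul(Rational(3, 5), Pow(Add(3, J), -1)), Mul(J, Pow(M, -1))) (Function('h')(M, J) = Add(Mul(J, Pow(M, -1)), Mul(Add(Mul(-3, Pow(Add(3, J), -1)), Mul(-2, Pow(M, -1))), Rational(-1, 5))) = Add(Mul(J, Pow(M, -1)), Add(Mul(Rational(2, 5), Pow(M, -1)), Mul(Rational(3, 5), Pow(Add(3, J), -1)))) = Add(Mul(Rational(2, 5), Pow(M, -1)), Mul(Rational(3, 5), Pow(Add(3, J), -1)), Mul(J, Pow(M, -1))))
Add(21, Mul(Function('h')(-3, 6), Function('N')(1, -7))) = Add(21, Mul(Mul(Rational(1, 5), Pow(-3, -1), Pow(Add(3, 6), -1), Add(6, Mul(3, -3), Mul(5, Pow(6, 2)), Mul(17, 6))), -7)) = Add(21, Mul(Mul(Rational(1, 5), Rational(-1, 3), Pow(9, -1), Add(6, -9, Mul(5, 36), 102)), -7)) = Add(21, Mul(Mul(Rational(1, 5), Rational(-1, 3), Rational(1, 9), Add(6, -9, 180, 102)), -7)) = Add(21, Mul(Mul(Rational(1, 5), Rational(-1, 3), Rational(1, 9), 279), -7)) = Add(21, Mul(Rational(-31, 15), -7)) = Add(21, Rational(217, 15)) = Rational(532, 15)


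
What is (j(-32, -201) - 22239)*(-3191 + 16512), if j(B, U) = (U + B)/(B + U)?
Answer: -296232398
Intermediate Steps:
j(B, U) = 1 (j(B, U) = (B + U)/(B + U) = 1)
(j(-32, -201) - 22239)*(-3191 + 16512) = (1 - 22239)*(-3191 + 16512) = -22238*13321 = -296232398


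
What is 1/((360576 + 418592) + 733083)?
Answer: 1/1512251 ≈ 6.6127e-7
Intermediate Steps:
1/((360576 + 418592) + 733083) = 1/(779168 + 733083) = 1/1512251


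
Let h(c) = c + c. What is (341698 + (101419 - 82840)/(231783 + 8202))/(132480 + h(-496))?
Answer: 27334137703/10518382560 ≈ 2.5987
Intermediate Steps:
h(c) = 2*c
(341698 + (101419 - 82840)/(231783 + 8202))/(132480 + h(-496)) = (341698 + (101419 - 82840)/(231783 + 8202))/(132480 + 2*(-496)) = (341698 + 18579/239985)/(132480 - 992) = (341698 + 18579*(1/239985))/131488 = (341698 + 6193/79995)*(1/131488) = (27334137703/79995)*(1/131488) = 27334137703/10518382560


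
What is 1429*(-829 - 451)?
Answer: -1829120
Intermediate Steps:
1429*(-829 - 451) = 1429*(-1280) = -1829120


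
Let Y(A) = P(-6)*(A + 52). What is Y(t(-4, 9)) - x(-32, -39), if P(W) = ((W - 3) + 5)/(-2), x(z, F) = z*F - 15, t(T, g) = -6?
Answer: -1141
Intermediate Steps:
x(z, F) = -15 + F*z (x(z, F) = F*z - 15 = -15 + F*z)
P(W) = -1 - W/2 (P(W) = ((-3 + W) + 5)*(-½) = (2 + W)*(-½) = -1 - W/2)
Y(A) = 104 + 2*A (Y(A) = (-1 - ½*(-6))*(A + 52) = (-1 + 3)*(52 + A) = 2*(52 + A) = 104 + 2*A)
Y(t(-4, 9)) - x(-32, -39) = (104 + 2*(-6)) - (-15 - 39*(-32)) = (104 - 12) - (-15 + 1248) = 92 - 1*1233 = 92 - 1233 = -1141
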